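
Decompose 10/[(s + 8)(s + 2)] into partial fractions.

10/(s + 8)(s + 2) = P/(s + 8) + Q/(s + 2). P = 10/(-8 + 2) = -5/3, Q = 10/(-2 + 8) = 5/3
Result: (-5/3)/(s + 8) + (5/3)/(s + 2)


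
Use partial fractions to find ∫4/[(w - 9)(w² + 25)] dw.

Cover-up at w=9: A = 4/(9²+25) = 2/53. Coeff matching: B = -2/53, C = -18/53. Decomposition: (2/53)/(w - 9) - ((2/53)w + 18/53)/(w² + 25). Integrate: linear → ln, quadratic → (1/2)ln + arctan: (2/53) ln|(w - 9)| - (1/53) ln(w² + 25) - (18/265) arctan(w/5) + C


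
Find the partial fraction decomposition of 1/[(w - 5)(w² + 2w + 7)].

Cover-up at w = 5: A = 1/(5² + 2·5 + 7) = 1/42. Then B = -A = -1/42, C = -A·(2 + 5) = -1/6
Result: (1/42)/(w - 5) - ((1/42)w + 1/6)/(w² + 2w + 7)


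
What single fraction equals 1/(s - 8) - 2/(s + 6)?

Common denominator (s - 8)(s + 6). Numerator: 1(s + 6) - 2(s - 8) = (s + 6) - (2s - 16) = -s + 22
Result: (-s + 22)/[(s - 8)(s + 6)]


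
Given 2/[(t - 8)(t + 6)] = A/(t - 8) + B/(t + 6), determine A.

Cover-up at t = 8: A = 2/(8 + 6) = 2/14 = 1/7


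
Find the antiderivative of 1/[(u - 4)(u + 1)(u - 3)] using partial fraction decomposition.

Cover-up: P = 1/5, Q = 1/20, R = -1/4. Decomposition: (1/5)/(u - 4) + (1/20)/(u + 1) - (1/4)/(u - 3). Integrate each term: (1/5) ln|(u - 4)| + (1/20) ln|(u + 1)| - (1/4) ln|(u - 3)| + C


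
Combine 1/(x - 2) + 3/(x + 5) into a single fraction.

Common denominator (x - 2)(x + 5). Numerator: 1(x + 5) + 3(x - 2) = (x + 5) + (3x - 6) = 4x - 1
Result: (4x - 1)/[(x - 2)(x + 5)]


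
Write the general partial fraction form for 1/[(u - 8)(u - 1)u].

Three distinct linear factors: P/(u - 8) + Q/(u - 1) + R/u


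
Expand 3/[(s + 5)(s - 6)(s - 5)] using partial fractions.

Using cover-up method: A = 3/110, B = 3/11, C = -3/10
Result: (3/110)/(s + 5) + (3/11)/(s - 6) - (3/10)/(s - 5)


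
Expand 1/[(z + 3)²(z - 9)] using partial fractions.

Cover-up at z=9: C = 1/(9 + 3)² = 1/144. Cover-up at z=-3: B = 1/(-3 - 9) = -1/12. Comparing z² coeff: A = -C = -1/144
Result: (-1/144)/(z + 3) - (1/12)/(z + 3)² + (1/144)/(z - 9)


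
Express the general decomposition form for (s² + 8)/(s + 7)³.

Repeated linear factor (power 3): α/(s + 7) + β/(s + 7)² + γ/(s + 7)³


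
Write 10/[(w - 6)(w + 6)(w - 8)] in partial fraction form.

Using cover-up method: α = -5/12, β = 5/84, γ = 5/14
Result: (-5/12)/(w - 6) + (5/84)/(w + 6) + (5/14)/(w - 8)


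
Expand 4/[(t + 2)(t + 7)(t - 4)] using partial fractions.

Using cover-up method: P = -2/15, Q = 4/55, R = 2/33
Result: (-2/15)/(t + 2) + (4/55)/(t + 7) + (2/33)/(t - 4)


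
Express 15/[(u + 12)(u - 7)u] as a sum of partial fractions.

Using cover-up method: A = 5/76, B = 15/133, C = -5/28
Result: (5/76)/(u + 12) + (15/133)/(u - 7) - (5/28)/u


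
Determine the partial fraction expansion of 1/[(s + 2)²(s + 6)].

Cover-up at s=-6: γ = 1/(-6 + 2)² = 1/16. Cover-up at s=-2: β = 1/(-2 + 6) = 1/4. Comparing s² coeff: α = -γ = -1/16
Result: (-1/16)/(s + 2) + (1/4)/(s + 2)² + (1/16)/(s + 6)


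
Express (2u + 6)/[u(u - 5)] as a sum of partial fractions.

At u=0: A = (2·0 + 6)/(0 - 5) = -6/5. At u=5: B = (2·5 + 6)/(5 - 0) = 16/5
Result: (-6/5)/u + (16/5)/(u - 5)


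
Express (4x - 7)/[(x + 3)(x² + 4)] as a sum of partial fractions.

At x=-3: α = (4·(-3) - 7)/((-3)² + 4) = -19/13. β = -α = 19/13, γ = 4 - (-3)·α = -5/13
Result: (-19/13)/(x + 3) + ((19/13)x - 5/13)/(x² + 4)


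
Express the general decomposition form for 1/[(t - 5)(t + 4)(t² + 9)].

Two linear + quadratic: α/(t - 5) + β/(t + 4) + (γt + δ)/(t² + 9)


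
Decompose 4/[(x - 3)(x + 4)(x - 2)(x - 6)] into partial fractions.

Using Heaviside cover-up: (-4/21)/(x - 3) - (1/105)/(x + 4) + (1/6)/(x - 2) + (1/30)/(x - 6)


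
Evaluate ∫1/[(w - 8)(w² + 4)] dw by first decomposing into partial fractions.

Cover-up at w=8: α = 1/(8²+4) = 1/68. Coeff matching: β = -1/68, γ = -2/17. Decomposition: (1/68)/(w - 8) - ((1/68)w + 2/17)/(w² + 4). Integrate: linear → ln, quadratic → (1/2)ln + arctan: (1/68) ln|(w - 8)| - (1/136) ln(w² + 4) - (1/17) arctan(w/2) + C


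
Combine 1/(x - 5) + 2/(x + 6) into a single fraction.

Common denominator (x - 5)(x + 6). Numerator: 1(x + 6) + 2(x - 5) = (x + 6) + (2x - 10) = 3x - 4
Result: (3x - 4)/[(x - 5)(x + 6)]


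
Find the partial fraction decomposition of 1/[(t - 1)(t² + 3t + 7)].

Cover-up at t = 1: P = 1/(1² + 3·1 + 7) = 1/11. Then Q = -P = -1/11, R = -P·(3 + 1) = -4/11
Result: (1/11)/(t - 1) - ((1/11)t + 4/11)/(t² + 3t + 7)


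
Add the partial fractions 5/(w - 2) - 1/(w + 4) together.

Common denominator (w - 2)(w + 4). Numerator: 5(w + 4) - 1(w - 2) = (5w + 20) - (w - 2) = 4w + 22
Result: (4w + 22)/[(w - 2)(w + 4)]


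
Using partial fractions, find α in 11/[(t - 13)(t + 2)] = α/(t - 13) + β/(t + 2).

Cover-up at t = 13: α = 11/(13 + 2) = 11/15


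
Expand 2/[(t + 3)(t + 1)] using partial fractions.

2/(t + 3)(t + 1) = α/(t + 3) + β/(t + 1). α = 2/(-3 + 1) = -1, β = 2/(-1 + 3) = 1
Result: -1/(t + 3) + 1/(t + 1)


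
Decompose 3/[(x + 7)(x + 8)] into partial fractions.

3/(x + 7)(x + 8) = A/(x + 7) + B/(x + 8). A = 3/(-7 + 8) = 3, B = 3/(-8 + 7) = -3
Result: 3/(x + 7) - 3/(x + 8)


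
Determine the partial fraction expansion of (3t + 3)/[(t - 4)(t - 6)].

At t=4: P = (3·4 + 3)/(4 - 6) = -15/2. At t=6: Q = (3·6 + 3)/(6 - 4) = 21/2
Result: (-15/2)/(t - 4) + (21/2)/(t - 6)


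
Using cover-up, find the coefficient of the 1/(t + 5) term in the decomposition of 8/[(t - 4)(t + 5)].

Cover (t + 5), set t=-5: 8/((t - 4) at t=-5) = 8/(-9) = -8/9


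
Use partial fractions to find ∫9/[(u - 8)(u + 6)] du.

Decompose: 9/[(u - 8)(u + 6)] = (9/14)/(u - 8) - (9/14)/(u + 6). Integrate each term: (9/14) ln|(u - 8)| - (9/14) ln|(u + 6)| + C


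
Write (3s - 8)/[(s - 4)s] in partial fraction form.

At s=4: A = (3·4 - 8)/(4 - 0) = 1. At s=0: B = (3·0 - 8)/(0 - 4) = 2
Result: 1/(s - 4) + 2/s


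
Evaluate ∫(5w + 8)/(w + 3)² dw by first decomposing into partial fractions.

Decompose: α = 5, β = 5·(-3) + 8 = -7, so (5w + 8)/(w + 3)² = 5/(w + 3) - 7/(w + 3)². Integrate: ∫ α/(w + 3) dw = 5 ln|(w + 3)|; ∫ β/(w + 3)² dw = 7/(w + 3). Sum: 5 ln|(w + 3)| + 7/(w + 3) + C


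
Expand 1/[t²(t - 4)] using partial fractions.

Cover-up at t=4: C = 1/(4 - 0)² = 1/16. Cover-up at t=0: B = 1/(0 - 4) = -1/4. Comparing t² coeff: A = -C = -1/16
Result: (-1/16)/t - (1/4)/t² + (1/16)/(t - 4)


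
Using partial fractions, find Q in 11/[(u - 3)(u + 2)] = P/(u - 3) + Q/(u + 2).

Cover-up at u = -2: Q = 11/(-2 - 3) = -11/5


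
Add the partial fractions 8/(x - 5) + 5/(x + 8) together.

Common denominator (x - 5)(x + 8). Numerator: 8(x + 8) + 5(x - 5) = (8x + 64) + (5x - 25) = 13x + 39
Result: (13x + 39)/[(x - 5)(x + 8)]


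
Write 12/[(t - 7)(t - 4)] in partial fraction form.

12/(t - 7)(t - 4) = P/(t - 7) + Q/(t - 4). P = 12/(7 - 4) = 4, Q = 12/(4 - 7) = -4
Result: 4/(t - 7) - 4/(t - 4)


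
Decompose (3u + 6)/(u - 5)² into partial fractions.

(3u + 6) = α(u - 5) + β. At u = 5: β = 3·5 + 6 = 21. Coeff of u: α = 3
Result: 3/(u - 5) + 21/(u - 5)²


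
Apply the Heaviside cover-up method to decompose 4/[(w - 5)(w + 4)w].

Cover (w - 5), w=5: P = 4/[(5 + 4)(5 - 0)] = 4/45. Cover (w + 4), w=-4: Q = 4/[(-4 - 5)(-4 - 0)] = 1/9. Cover w, w=0: R = 4/[(0 - 5)(0 + 4)] = -1/5.
Result: (4/45)/(w - 5) + (1/9)/(w + 4) - (1/5)/w


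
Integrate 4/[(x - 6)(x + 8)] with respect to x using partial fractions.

Decompose: 4/[(x - 6)(x + 8)] = (2/7)/(x - 6) - (2/7)/(x + 8). Integrate each term: (2/7) ln|(x - 6)| - (2/7) ln|(x + 8)| + C


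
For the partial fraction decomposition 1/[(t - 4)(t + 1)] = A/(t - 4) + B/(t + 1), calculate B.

Cover-up at t = -1: B = 1/(-1 - 4) = -1/5


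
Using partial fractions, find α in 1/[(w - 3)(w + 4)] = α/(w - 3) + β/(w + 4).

Cover-up at w = 3: α = 1/(3 + 4) = 1/7


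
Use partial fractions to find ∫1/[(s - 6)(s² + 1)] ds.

Cover-up at s=6: P = 1/(6²+1) = 1/37. Coeff matching: Q = -1/37, R = -6/37. Decomposition: (1/37)/(s - 6) - ((1/37)s + 6/37)/(s² + 1). Integrate: linear → ln, quadratic → (1/2)ln + arctan: (1/37) ln|(s - 6)| - (1/74) ln(s² + 1) - (6/37) arctan(s) + C


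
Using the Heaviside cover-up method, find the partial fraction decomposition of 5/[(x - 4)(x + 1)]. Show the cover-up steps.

Cover (x - 4): set x=4, get α = 5/(4 + 1) = 1. Cover (x + 1): set x=-1, get β = 5/(-1 - 4) = -1.
Result: 1/(x - 4) - 1/(x + 1)


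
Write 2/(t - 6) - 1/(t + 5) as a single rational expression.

Common denominator (t - 6)(t + 5). Numerator: 2(t + 5) - 1(t - 6) = (2t + 10) - (t - 6) = t + 16
Result: (t + 16)/[(t - 6)(t + 5)]


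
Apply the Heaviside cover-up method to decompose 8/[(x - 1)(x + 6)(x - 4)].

Cover (x - 1), x=1: A = 8/[(1 + 6)(1 - 4)] = -8/21. Cover (x + 6), x=-6: B = 8/[(-6 - 1)(-6 - 4)] = 4/35. Cover (x - 4), x=4: C = 8/[(4 - 1)(4 + 6)] = 4/15.
Result: (-8/21)/(x - 1) + (4/35)/(x + 6) + (4/15)/(x - 4)


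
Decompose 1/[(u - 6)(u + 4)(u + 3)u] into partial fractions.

Using Heaviside cover-up: (1/540)/(u - 6) - (1/40)/(u + 4) + (1/27)/(u + 3) - (1/72)/u


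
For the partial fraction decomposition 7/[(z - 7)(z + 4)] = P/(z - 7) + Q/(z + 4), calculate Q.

Cover-up at z = -4: Q = 7/(-4 - 7) = -7/11


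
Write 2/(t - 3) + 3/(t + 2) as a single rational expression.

Common denominator (t - 3)(t + 2). Numerator: 2(t + 2) + 3(t - 3) = (2t + 4) + (3t - 9) = 5t - 5
Result: (5t - 5)/[(t - 3)(t + 2)]


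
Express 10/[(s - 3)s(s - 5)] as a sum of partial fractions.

Using cover-up method: A = -5/3, B = 2/3, C = 1
Result: (-5/3)/(s - 3) + (2/3)/s + 1/(s - 5)


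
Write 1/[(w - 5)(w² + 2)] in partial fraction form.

Cover-up at w = 5: A = 1/(5² + 2) = 1/27. Then B = -A = -1/27, C = -A·(0 + 5) = -5/27
Result: (1/27)/(w - 5) - ((1/27)w + 5/27)/(w² + 2)


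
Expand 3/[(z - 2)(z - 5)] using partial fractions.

3/(z - 2)(z - 5) = P/(z - 2) + Q/(z - 5). P = 3/(2 - 5) = -1, Q = 3/(5 - 2) = 1
Result: -1/(z - 2) + 1/(z - 5)


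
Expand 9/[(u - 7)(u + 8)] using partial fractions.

9/(u - 7)(u + 8) = P/(u - 7) + Q/(u + 8). P = 9/(7 + 8) = 3/5, Q = 9/(-8 - 7) = -3/5
Result: (3/5)/(u - 7) - (3/5)/(u + 8)


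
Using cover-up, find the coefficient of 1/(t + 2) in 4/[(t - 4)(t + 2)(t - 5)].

Cover (t + 2), set t=-2: 4/[(-2 - 4)(-2 - 5)] = 2/21


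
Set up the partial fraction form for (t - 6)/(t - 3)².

Repeated linear factor: α/(t - 3) + β/(t - 3)²


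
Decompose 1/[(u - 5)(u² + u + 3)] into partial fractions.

Cover-up at u = 5: P = 1/(5² + 1·5 + 3) = 1/33. Then Q = -P = -1/33, R = -P·(1 + 5) = -2/11
Result: (1/33)/(u - 5) - ((1/33)u + 2/11)/(u² + u + 3)


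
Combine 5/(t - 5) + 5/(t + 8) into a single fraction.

Common denominator (t - 5)(t + 8). Numerator: 5(t + 8) + 5(t - 5) = (5t + 40) + (5t - 25) = 10t + 15
Result: (10t + 15)/[(t - 5)(t + 8)]


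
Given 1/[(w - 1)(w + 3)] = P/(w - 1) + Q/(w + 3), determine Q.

Cover-up at w = -3: Q = 1/(-3 - 1) = -1/4


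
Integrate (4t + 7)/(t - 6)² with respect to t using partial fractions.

Decompose: α = 4, β = 4·6 + 7 = 31, so (4t + 7)/(t - 6)² = 4/(t - 6) + 31/(t - 6)². Integrate: ∫ α/(t - 6) dt = 4 ln|(t - 6)|; ∫ β/(t - 6)² dt = -31/(t - 6). Sum: 4 ln|(t - 6)| - 31/(t - 6) + C


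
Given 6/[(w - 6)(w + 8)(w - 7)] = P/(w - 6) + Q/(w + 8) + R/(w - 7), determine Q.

Cover-up at w = -8: Q = 6/[(-8 - 6)(-8 - 7)] = 6/[(-14)(-15)] = 6/210 = 1/35


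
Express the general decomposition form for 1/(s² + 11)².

Repeated quadratic factor: (Ps + Q)/(s² + 11) + (Rs + S)/(s² + 11)²


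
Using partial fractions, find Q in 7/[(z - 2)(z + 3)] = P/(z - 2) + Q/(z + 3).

Cover-up at z = -3: Q = 7/(-3 - 2) = -7/5


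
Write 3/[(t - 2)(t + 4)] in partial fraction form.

3/(t - 2)(t + 4) = A/(t - 2) + B/(t + 4). A = 3/(2 + 4) = 1/2, B = 3/(-4 - 2) = -1/2
Result: (1/2)/(t - 2) - (1/2)/(t + 4)


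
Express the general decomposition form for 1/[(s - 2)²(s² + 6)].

Repeated linear + quadratic: α/(s - 2) + β/(s - 2)² + (γs + δ)/(s² + 6)


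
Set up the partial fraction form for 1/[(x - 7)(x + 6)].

Distinct linear factors: P/(x - 7) + Q/(x + 6)


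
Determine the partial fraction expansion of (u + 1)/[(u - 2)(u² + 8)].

At u=2: P = (1·2 + 1)/(2² + 8) = 1/4. Q = -P = -1/4, R = 1 - 2·P = 1/2
Result: (1/4)/(u - 2) - ((1/4)u - 1/2)/(u² + 8)


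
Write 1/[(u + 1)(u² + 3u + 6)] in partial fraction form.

Cover-up at u = -1: A = 1/((-1)² + 3·(-1) + 6) = 1/4. Then B = -A = -1/4, C = -A·(3 - 1) = -1/2
Result: (1/4)/(u + 1) - ((1/4)u + 1/2)/(u² + 3u + 6)


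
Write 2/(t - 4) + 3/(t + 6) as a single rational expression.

Common denominator (t - 4)(t + 6). Numerator: 2(t + 6) + 3(t - 4) = (2t + 12) + (3t - 12) = 5t
Result: (5t)/[(t - 4)(t + 6)]


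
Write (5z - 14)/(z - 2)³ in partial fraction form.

(5z - 14) = P(z - 2)² + Q(z - 2) + R. At z = 2: R = 5·2 - 14 = -4. Coefficients: P = 0, Q = 5
Result: 5/(z - 2)² - 4/(z - 2)³


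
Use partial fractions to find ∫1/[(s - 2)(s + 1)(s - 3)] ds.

Cover-up: P = -1/3, Q = 1/12, R = 1/4. Decomposition: (-1/3)/(s - 2) + (1/12)/(s + 1) + (1/4)/(s - 3). Integrate each term: (-1/3) ln|(s - 2)| + (1/12) ln|(s + 1)| + (1/4) ln|(s - 3)| + C


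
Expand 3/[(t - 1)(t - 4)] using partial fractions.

3/(t - 1)(t - 4) = α/(t - 1) + β/(t - 4). α = 3/(1 - 4) = -1, β = 3/(4 - 1) = 1
Result: -1/(t - 1) + 1/(t - 4)


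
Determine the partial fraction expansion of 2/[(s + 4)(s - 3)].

2/(s + 4)(s - 3) = A/(s + 4) + B/(s - 3). A = 2/(-4 - 3) = -2/7, B = 2/(3 + 4) = 2/7
Result: (-2/7)/(s + 4) + (2/7)/(s - 3)


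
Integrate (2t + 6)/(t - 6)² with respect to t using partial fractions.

Decompose: A = 2, B = 2·6 + 6 = 18, so (2t + 6)/(t - 6)² = 2/(t - 6) + 18/(t - 6)². Integrate: ∫ A/(t - 6) dt = 2 ln|(t - 6)|; ∫ B/(t - 6)² dt = -18/(t - 6). Sum: 2 ln|(t - 6)| - 18/(t - 6) + C


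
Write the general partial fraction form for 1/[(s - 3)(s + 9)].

Distinct linear factors: P/(s - 3) + Q/(s + 9)


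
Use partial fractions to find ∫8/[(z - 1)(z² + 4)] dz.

Cover-up at z=1: A = 8/(1²+4) = 8/5. Coeff matching: B = -8/5, C = -8/5. Decomposition: (8/5)/(z - 1) - ((8/5)z + 8/5)/(z² + 4). Integrate: linear → ln, quadratic → (1/2)ln + arctan: (8/5) ln|(z - 1)| - (4/5) ln(z² + 4) - (4/5) arctan(z/2) + C


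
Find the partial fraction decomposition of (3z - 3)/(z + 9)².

(3z - 3) = P(z + 9) + Q. At z = -9: Q = 3·(-9) - 3 = -30. Coeff of z: P = 3
Result: 3/(z + 9) - 30/(z + 9)²


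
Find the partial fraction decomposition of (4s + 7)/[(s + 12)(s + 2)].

At s=-12: α = (4·(-12) + 7)/(-12 + 2) = 41/10. At s=-2: β = (4·(-2) + 7)/(-2 + 12) = -1/10
Result: (41/10)/(s + 12) - (1/10)/(s + 2)


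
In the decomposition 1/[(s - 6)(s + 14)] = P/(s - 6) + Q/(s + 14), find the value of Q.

Cover-up at s = -14: Q = 1/(-14 - 6) = -1/20


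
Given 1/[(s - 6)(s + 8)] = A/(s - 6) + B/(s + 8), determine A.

Cover-up at s = 6: A = 1/(6 + 8) = 1/14


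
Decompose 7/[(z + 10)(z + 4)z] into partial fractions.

Using cover-up method: A = 7/60, B = -7/24, C = 7/40
Result: (7/60)/(z + 10) - (7/24)/(z + 4) + (7/40)/z


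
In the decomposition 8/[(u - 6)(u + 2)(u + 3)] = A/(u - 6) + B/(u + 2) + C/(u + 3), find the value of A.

Cover-up at u = 6: A = 8/[(6 + 2)(6 + 3)] = 8/[(8)(9)] = 8/72 = 1/9


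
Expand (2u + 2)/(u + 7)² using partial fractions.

(2u + 2) = α(u + 7) + β. At u = -7: β = 2·(-7) + 2 = -12. Coeff of u: α = 2
Result: 2/(u + 7) - 12/(u + 7)²


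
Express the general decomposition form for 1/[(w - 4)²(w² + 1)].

Repeated linear + quadratic: P/(w - 4) + Q/(w - 4)² + (Rw + S)/(w² + 1)


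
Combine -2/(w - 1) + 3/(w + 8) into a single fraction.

Common denominator (w - 1)(w + 8). Numerator: -2(w + 8) + 3(w - 1) = (-2w - 16) + (3w - 3) = w - 19
Result: (w - 19)/[(w - 1)(w + 8)]


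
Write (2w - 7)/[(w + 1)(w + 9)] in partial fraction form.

At w=-1: α = (2·(-1) - 7)/(-1 + 9) = -9/8. At w=-9: β = (2·(-9) - 7)/(-9 + 1) = 25/8
Result: (-9/8)/(w + 1) + (25/8)/(w + 9)


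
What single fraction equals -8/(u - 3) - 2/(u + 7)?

Common denominator (u - 3)(u + 7). Numerator: -8(u + 7) - 2(u - 3) = (-8u - 56) - (2u - 6) = -10u - 50
Result: (-10u - 50)/[(u - 3)(u + 7)]


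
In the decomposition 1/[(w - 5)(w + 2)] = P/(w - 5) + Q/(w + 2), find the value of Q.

Cover-up at w = -2: Q = 1/(-2 - 5) = -1/7


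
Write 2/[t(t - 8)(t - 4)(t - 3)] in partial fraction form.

Using Heaviside cover-up: (-1/48)/t + (1/80)/(t - 8) - (1/8)/(t - 4) + (2/15)/(t - 3)


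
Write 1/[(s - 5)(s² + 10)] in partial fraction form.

Cover-up at s = 5: P = 1/(5² + 10) = 1/35. Then Q = -P = -1/35, R = -P·(0 + 5) = -1/7
Result: (1/35)/(s - 5) - ((1/35)s + 1/7)/(s² + 10)


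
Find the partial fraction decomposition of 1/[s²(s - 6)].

Cover-up at s=6: R = 1/(6 - 0)² = 1/36. Cover-up at s=0: Q = 1/(0 - 6) = -1/6. Comparing s² coeff: P = -R = -1/36
Result: (-1/36)/s - (1/6)/s² + (1/36)/(s - 6)


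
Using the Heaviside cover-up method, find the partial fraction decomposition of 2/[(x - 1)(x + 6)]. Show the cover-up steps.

Cover (x - 1): set x=1, get A = 2/(1 + 6) = 2/7. Cover (x + 6): set x=-6, get B = 2/(-6 - 1) = -2/7.
Result: (2/7)/(x - 1) - (2/7)/(x + 6)


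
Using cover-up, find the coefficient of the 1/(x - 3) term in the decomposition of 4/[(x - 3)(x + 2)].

Cover (x - 3), set x=3: 4/((x + 2) at x=3) = 4/(5) = 4/5


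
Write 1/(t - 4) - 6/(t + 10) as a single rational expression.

Common denominator (t - 4)(t + 10). Numerator: 1(t + 10) - 6(t - 4) = (t + 10) - (6t - 24) = -5t + 34
Result: (-5t + 34)/[(t - 4)(t + 10)]


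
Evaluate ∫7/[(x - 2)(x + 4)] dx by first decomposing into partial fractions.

Decompose: 7/[(x - 2)(x + 4)] = (7/6)/(x - 2) - (7/6)/(x + 4). Integrate each term: (7/6) ln|(x - 2)| - (7/6) ln|(x + 4)| + C


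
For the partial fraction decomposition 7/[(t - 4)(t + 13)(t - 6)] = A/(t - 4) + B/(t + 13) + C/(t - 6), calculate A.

Cover-up at t = 4: A = 7/[(4 + 13)(4 - 6)] = 7/[(17)(-2)] = -7/34


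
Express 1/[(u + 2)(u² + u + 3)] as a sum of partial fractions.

Cover-up at u = -2: A = 1/((-2)² + 1·(-2) + 3) = 1/5. Then B = -A = -1/5, C = -A·(1 - 2) = 1/5
Result: (1/5)/(u + 2) - ((1/5)u - 1/5)/(u² + u + 3)


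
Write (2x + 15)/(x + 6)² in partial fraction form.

(2x + 15) = α(x + 6) + β. At x = -6: β = 2·(-6) + 15 = 3. Coeff of x: α = 2
Result: 2/(x + 6) + 3/(x + 6)²


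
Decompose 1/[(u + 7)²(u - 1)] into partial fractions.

Cover-up at u=1: R = 1/(1 + 7)² = 1/64. Cover-up at u=-7: Q = 1/(-7 - 1) = -1/8. Comparing u² coeff: P = -R = -1/64
Result: (-1/64)/(u + 7) - (1/8)/(u + 7)² + (1/64)/(u - 1)


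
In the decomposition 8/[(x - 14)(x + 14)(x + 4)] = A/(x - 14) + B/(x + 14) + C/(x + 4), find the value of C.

Cover-up at x = -4: C = 8/[(-4 - 14)(-4 + 14)] = 8/[(-18)(10)] = -8/180 = -2/45


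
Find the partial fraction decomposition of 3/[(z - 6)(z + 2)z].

Using cover-up method: α = 1/16, β = 3/16, γ = -1/4
Result: (1/16)/(z - 6) + (3/16)/(z + 2) - (1/4)/z


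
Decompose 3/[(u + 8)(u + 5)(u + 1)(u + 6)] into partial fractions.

Using Heaviside cover-up: (-1/14)/(u + 8) - (1/4)/(u + 5) + (3/140)/(u + 1) + (3/10)/(u + 6)


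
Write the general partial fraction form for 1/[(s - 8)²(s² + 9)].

Repeated linear + quadratic: A/(s - 8) + B/(s - 8)² + (Cs + D)/(s² + 9)


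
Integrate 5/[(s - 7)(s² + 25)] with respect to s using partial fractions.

Cover-up at s=7: α = 5/(7²+25) = 5/74. Coeff matching: β = -5/74, γ = -35/74. Decomposition: (5/74)/(s - 7) - ((5/74)s + 35/74)/(s² + 25). Integrate: linear → ln, quadratic → (1/2)ln + arctan: (5/74) ln|(s - 7)| - (5/148) ln(s² + 25) - (7/74) arctan(s/5) + C


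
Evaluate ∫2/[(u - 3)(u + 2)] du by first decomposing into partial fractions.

Decompose: 2/[(u - 3)(u + 2)] = (2/5)/(u - 3) - (2/5)/(u + 2). Integrate each term: (2/5) ln|(u - 3)| - (2/5) ln|(u + 2)| + C


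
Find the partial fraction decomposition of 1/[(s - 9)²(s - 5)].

Cover-up at s=5: R = 1/(5 - 9)² = 1/16. Cover-up at s=9: Q = 1/(9 - 5) = 1/4. Comparing s² coeff: P = -R = -1/16
Result: (-1/16)/(s - 9) + (1/4)/(s - 9)² + (1/16)/(s - 5)


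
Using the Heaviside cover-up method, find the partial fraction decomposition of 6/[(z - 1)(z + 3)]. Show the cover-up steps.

Cover (z - 1): set z=1, get α = 6/(1 + 3) = 3/2. Cover (z + 3): set z=-3, get β = 6/(-3 - 1) = -3/2.
Result: (3/2)/(z - 1) - (3/2)/(z + 3)


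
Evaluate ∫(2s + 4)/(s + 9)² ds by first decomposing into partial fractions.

Decompose: P = 2, Q = 2·(-9) + 4 = -14, so (2s + 4)/(s + 9)² = 2/(s + 9) - 14/(s + 9)². Integrate: ∫ P/(s + 9) ds = 2 ln|(s + 9)|; ∫ Q/(s + 9)² ds = 14/(s + 9). Sum: 2 ln|(s + 9)| + 14/(s + 9) + C


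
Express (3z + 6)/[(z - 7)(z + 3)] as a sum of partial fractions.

At z=7: A = (3·7 + 6)/(7 + 3) = 27/10. At z=-3: B = (3·(-3) + 6)/(-3 - 7) = 3/10
Result: (27/10)/(z - 7) + (3/10)/(z + 3)


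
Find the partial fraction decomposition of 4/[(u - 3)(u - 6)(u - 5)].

Using cover-up method: α = 2/3, β = 4/3, γ = -2
Result: (2/3)/(u - 3) + (4/3)/(u - 6) - 2/(u - 5)


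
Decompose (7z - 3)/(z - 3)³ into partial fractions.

(7z - 3) = A(z - 3)² + B(z - 3) + C. At z = 3: C = 7·3 - 3 = 18. Coefficients: A = 0, B = 7
Result: 7/(z - 3)² + 18/(z - 3)³


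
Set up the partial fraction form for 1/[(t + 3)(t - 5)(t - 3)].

Three distinct linear factors: A/(t + 3) + B/(t - 5) + C/(t - 3)


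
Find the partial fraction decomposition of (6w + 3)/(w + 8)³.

(6w + 3) = α(w + 8)² + β(w + 8) + γ. At w = -8: γ = 6·(-8) + 3 = -45. Coefficients: α = 0, β = 6
Result: 6/(w + 8)² - 45/(w + 8)³


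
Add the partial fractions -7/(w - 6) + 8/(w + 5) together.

Common denominator (w - 6)(w + 5). Numerator: -7(w + 5) + 8(w - 6) = (-7w - 35) + (8w - 48) = w - 83
Result: (w - 83)/[(w - 6)(w + 5)]


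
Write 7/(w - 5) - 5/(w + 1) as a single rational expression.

Common denominator (w - 5)(w + 1). Numerator: 7(w + 1) - 5(w - 5) = (7w + 7) - (5w - 25) = 2w + 32
Result: (2w + 32)/[(w - 5)(w + 1)]


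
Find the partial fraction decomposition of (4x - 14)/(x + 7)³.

(4x - 14) = P(x + 7)² + Q(x + 7) + R. At x = -7: R = 4·(-7) - 14 = -42. Coefficients: P = 0, Q = 4
Result: 4/(x + 7)² - 42/(x + 7)³


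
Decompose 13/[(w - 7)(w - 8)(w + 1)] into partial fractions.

Using cover-up method: α = -13/8, β = 13/9, γ = 13/72
Result: (-13/8)/(w - 7) + (13/9)/(w - 8) + (13/72)/(w + 1)


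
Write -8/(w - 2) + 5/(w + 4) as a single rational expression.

Common denominator (w - 2)(w + 4). Numerator: -8(w + 4) + 5(w - 2) = (-8w - 32) + (5w - 10) = -3w - 42
Result: (-3w - 42)/[(w - 2)(w + 4)]


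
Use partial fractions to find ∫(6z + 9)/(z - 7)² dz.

Decompose: P = 6, Q = 6·7 + 9 = 51, so (6z + 9)/(z - 7)² = 6/(z - 7) + 51/(z - 7)². Integrate: ∫ P/(z - 7) dz = 6 ln|(z - 7)|; ∫ Q/(z - 7)² dz = -51/(z - 7). Sum: 6 ln|(z - 7)| - 51/(z - 7) + C


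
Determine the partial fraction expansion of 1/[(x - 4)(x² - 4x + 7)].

Cover-up at x = 4: A = 1/(4² - 4·4 + 7) = 1/7. Then B = -A = -1/7, C = -A·(-4 + 4) = 0
Result: (1/7)/(x - 4) - ((1/7)x)/(x² - 4x + 7)


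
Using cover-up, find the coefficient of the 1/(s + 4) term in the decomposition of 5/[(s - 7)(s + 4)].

Cover (s + 4), set s=-4: 5/((s - 7) at s=-4) = 5/(-11) = -5/11


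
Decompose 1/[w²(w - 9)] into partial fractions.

Cover-up at w=9: R = 1/(9 - 0)² = 1/81. Cover-up at w=0: Q = 1/(0 - 9) = -1/9. Comparing w² coeff: P = -R = -1/81
Result: (-1/81)/w - (1/9)/w² + (1/81)/(w - 9)


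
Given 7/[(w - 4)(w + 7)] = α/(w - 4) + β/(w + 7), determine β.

Cover-up at w = -7: β = 7/(-7 - 4) = -7/11


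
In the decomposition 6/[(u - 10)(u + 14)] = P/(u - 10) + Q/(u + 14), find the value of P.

Cover-up at u = 10: P = 6/(10 + 14) = 6/24 = 1/4


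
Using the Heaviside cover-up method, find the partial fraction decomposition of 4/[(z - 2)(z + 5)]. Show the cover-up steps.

Cover (z - 2): set z=2, get α = 4/(2 + 5) = 4/7. Cover (z + 5): set z=-5, get β = 4/(-5 - 2) = -4/7.
Result: (4/7)/(z - 2) - (4/7)/(z + 5)


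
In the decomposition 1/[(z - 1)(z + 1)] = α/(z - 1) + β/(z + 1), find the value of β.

Cover-up at z = -1: β = 1/(-1 - 1) = -1/2


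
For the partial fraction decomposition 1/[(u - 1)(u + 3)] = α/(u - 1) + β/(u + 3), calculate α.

Cover-up at u = 1: α = 1/(1 + 3) = 1/4


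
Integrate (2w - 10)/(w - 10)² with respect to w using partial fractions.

Decompose: A = 2, B = 2·10 - 10 = 10, so (2w - 10)/(w - 10)² = 2/(w - 10) + 10/(w - 10)². Integrate: ∫ A/(w - 10) dw = 2 ln|(w - 10)|; ∫ B/(w - 10)² dw = -10/(w - 10). Sum: 2 ln|(w - 10)| - 10/(w - 10) + C


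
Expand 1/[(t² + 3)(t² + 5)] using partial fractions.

Coefficient matching gives A = C = 0, B = 1/(5-3) = 1/2, D = -B = -1/2
Result: (1/2)/(t² + 3) - (1/2)/(t² + 5)


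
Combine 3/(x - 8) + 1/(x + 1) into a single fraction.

Common denominator (x - 8)(x + 1). Numerator: 3(x + 1) + 1(x - 8) = (3x + 3) + (x - 8) = 4x - 5
Result: (4x - 5)/[(x - 8)(x + 1)]


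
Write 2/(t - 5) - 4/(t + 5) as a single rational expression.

Common denominator (t - 5)(t + 5). Numerator: 2(t + 5) - 4(t - 5) = (2t + 10) - (4t - 20) = -2t + 30
Result: (-2t + 30)/[(t - 5)(t + 5)]


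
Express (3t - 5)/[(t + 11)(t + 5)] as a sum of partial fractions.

At t=-11: P = (3·(-11) - 5)/(-11 + 5) = 19/3. At t=-5: Q = (3·(-5) - 5)/(-5 + 11) = -10/3
Result: (19/3)/(t + 11) - (10/3)/(t + 5)


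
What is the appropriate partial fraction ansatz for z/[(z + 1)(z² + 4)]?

Linear + irreducible quadratic: P/(z + 1) + (Qz + R)/(z² + 4)


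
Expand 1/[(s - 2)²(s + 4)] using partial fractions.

Cover-up at s=-4: C = 1/(-4 - 2)² = 1/36. Cover-up at s=2: B = 1/(2 + 4) = 1/6. Comparing s² coeff: A = -C = -1/36
Result: (-1/36)/(s - 2) + (1/6)/(s - 2)² + (1/36)/(s + 4)


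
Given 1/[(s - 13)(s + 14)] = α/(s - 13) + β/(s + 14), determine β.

Cover-up at s = -14: β = 1/(-14 - 13) = -1/27


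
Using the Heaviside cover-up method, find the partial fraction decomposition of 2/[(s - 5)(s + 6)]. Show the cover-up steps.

Cover (s - 5): set s=5, get A = 2/(5 + 6) = 2/11. Cover (s + 6): set s=-6, get B = 2/(-6 - 5) = -2/11.
Result: (2/11)/(s - 5) - (2/11)/(s + 6)


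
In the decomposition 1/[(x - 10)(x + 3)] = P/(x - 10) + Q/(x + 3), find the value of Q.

Cover-up at x = -3: Q = 1/(-3 - 10) = -1/13


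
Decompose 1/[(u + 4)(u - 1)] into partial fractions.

1/(u + 4)(u - 1) = A/(u + 4) + B/(u - 1). A = 1/(-4 - 1) = -1/5, B = 1/(1 + 4) = 1/5
Result: (-1/5)/(u + 4) + (1/5)/(u - 1)


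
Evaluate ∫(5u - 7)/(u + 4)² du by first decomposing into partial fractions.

Decompose: P = 5, Q = 5·(-4) - 7 = -27, so (5u - 7)/(u + 4)² = 5/(u + 4) - 27/(u + 4)². Integrate: ∫ P/(u + 4) du = 5 ln|(u + 4)|; ∫ Q/(u + 4)² du = 27/(u + 4). Sum: 5 ln|(u + 4)| + 27/(u + 4) + C


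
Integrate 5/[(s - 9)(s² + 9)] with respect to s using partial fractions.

Cover-up at s=9: A = 5/(9²+9) = 1/18. Coeff matching: B = -1/18, C = -1/2. Decomposition: (1/18)/(s - 9) - ((1/18)s + 1/2)/(s² + 9). Integrate: linear → ln, quadratic → (1/2)ln + arctan: (1/18) ln|(s - 9)| - (1/36) ln(s² + 9) - (1/6) arctan(s/3) + C


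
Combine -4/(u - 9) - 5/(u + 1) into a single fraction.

Common denominator (u - 9)(u + 1). Numerator: -4(u + 1) - 5(u - 9) = (-4u - 4) - (5u - 45) = -9u + 41
Result: (-9u + 41)/[(u - 9)(u + 1)]


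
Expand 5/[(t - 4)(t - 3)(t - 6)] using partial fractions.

Using cover-up method: A = -5/2, B = 5/3, C = 5/6
Result: (-5/2)/(t - 4) + (5/3)/(t - 3) + (5/6)/(t - 6)


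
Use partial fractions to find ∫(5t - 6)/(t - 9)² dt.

Decompose: α = 5, β = 5·9 - 6 = 39, so (5t - 6)/(t - 9)² = 5/(t - 9) + 39/(t - 9)². Integrate: ∫ α/(t - 9) dt = 5 ln|(t - 9)|; ∫ β/(t - 9)² dt = -39/(t - 9). Sum: 5 ln|(t - 9)| - 39/(t - 9) + C


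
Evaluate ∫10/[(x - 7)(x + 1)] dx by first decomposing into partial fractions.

Decompose: 10/[(x - 7)(x + 1)] = (5/4)/(x - 7) - (5/4)/(x + 1). Integrate each term: (5/4) ln|(x - 7)| - (5/4) ln|(x + 1)| + C


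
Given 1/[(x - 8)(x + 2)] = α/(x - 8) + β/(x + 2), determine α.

Cover-up at x = 8: α = 1/(8 + 2) = 1/10


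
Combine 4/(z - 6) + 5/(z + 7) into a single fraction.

Common denominator (z - 6)(z + 7). Numerator: 4(z + 7) + 5(z - 6) = (4z + 28) + (5z - 30) = 9z - 2
Result: (9z - 2)/[(z - 6)(z + 7)]


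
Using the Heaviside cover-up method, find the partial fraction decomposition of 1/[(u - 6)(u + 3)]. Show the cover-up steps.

Cover (u - 6): set u=6, get α = 1/(6 + 3) = 1/9. Cover (u + 3): set u=-3, get β = 1/(-3 - 6) = -1/9.
Result: (1/9)/(u - 6) - (1/9)/(u + 3)


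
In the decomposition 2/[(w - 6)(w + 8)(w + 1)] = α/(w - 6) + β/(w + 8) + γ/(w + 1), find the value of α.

Cover-up at w = 6: α = 2/[(6 + 8)(6 + 1)] = 2/[(14)(7)] = 2/98 = 1/49


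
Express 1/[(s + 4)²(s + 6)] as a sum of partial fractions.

Cover-up at s=-6: R = 1/(-6 + 4)² = 1/4. Cover-up at s=-4: Q = 1/(-4 + 6) = 1/2. Comparing s² coeff: P = -R = -1/4
Result: (-1/4)/(s + 4) + (1/2)/(s + 4)² + (1/4)/(s + 6)


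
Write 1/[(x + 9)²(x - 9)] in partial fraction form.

Cover-up at x=9: C = 1/(9 + 9)² = 1/324. Cover-up at x=-9: B = 1/(-9 - 9) = -1/18. Comparing x² coeff: A = -C = -1/324
Result: (-1/324)/(x + 9) - (1/18)/(x + 9)² + (1/324)/(x - 9)


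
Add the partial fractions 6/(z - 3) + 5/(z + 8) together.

Common denominator (z - 3)(z + 8). Numerator: 6(z + 8) + 5(z - 3) = (6z + 48) + (5z - 15) = 11z + 33
Result: (11z + 33)/[(z - 3)(z + 8)]


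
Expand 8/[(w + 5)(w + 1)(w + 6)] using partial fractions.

Using cover-up method: α = -2, β = 2/5, γ = 8/5
Result: -2/(w + 5) + (2/5)/(w + 1) + (8/5)/(w + 6)


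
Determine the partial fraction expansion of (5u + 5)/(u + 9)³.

(5u + 5) = A(u + 9)² + B(u + 9) + C. At u = -9: C = 5·(-9) + 5 = -40. Coefficients: A = 0, B = 5
Result: 5/(u + 9)² - 40/(u + 9)³


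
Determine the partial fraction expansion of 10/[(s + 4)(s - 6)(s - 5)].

Using cover-up method: α = 1/9, β = 1, γ = -10/9
Result: (1/9)/(s + 4) + 1/(s - 6) - (10/9)/(s - 5)


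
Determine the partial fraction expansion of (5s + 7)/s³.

(5s + 7) = As² + Bs + C. At s = 0: C = 5·0 + 7 = 7. Coefficients: A = 0, B = 5
Result: 5/s² + 7/s³


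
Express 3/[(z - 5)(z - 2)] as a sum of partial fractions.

3/(z - 5)(z - 2) = P/(z - 5) + Q/(z - 2). P = 3/(5 - 2) = 1, Q = 3/(2 - 5) = -1
Result: 1/(z - 5) - 1/(z - 2)


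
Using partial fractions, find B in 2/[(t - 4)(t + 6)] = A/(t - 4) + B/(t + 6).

Cover-up at t = -6: B = 2/(-6 - 4) = -2/10 = -1/5


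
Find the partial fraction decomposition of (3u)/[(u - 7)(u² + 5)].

At u=7: α = (3·7 + 0)/(7² + 5) = 7/18. β = -α = -7/18, γ = 3 - 7·α = 5/18
Result: (7/18)/(u - 7) - ((7/18)u - 5/18)/(u² + 5)


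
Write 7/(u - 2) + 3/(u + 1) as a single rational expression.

Common denominator (u - 2)(u + 1). Numerator: 7(u + 1) + 3(u - 2) = (7u + 7) + (3u - 6) = 10u + 1
Result: (10u + 1)/[(u - 2)(u + 1)]


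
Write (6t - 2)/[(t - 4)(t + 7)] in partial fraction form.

At t=4: A = (6·4 - 2)/(4 + 7) = 2. At t=-7: B = (6·(-7) - 2)/(-7 - 4) = 4
Result: 2/(t - 4) + 4/(t + 7)


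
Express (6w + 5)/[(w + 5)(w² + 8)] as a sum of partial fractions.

At w=-5: A = (6·(-5) + 5)/((-5)² + 8) = -25/33. B = -A = 25/33, C = 6 - (-5)·A = 73/33
Result: (-25/33)/(w + 5) + ((25/33)w + 73/33)/(w² + 8)


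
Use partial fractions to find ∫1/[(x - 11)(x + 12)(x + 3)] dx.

Cover-up: P = 1/322, Q = 1/207, R = -1/126. Decomposition: (1/322)/(x - 11) + (1/207)/(x + 12) - (1/126)/(x + 3). Integrate each term: (1/322) ln|(x - 11)| + (1/207) ln|(x + 12)| - (1/126) ln|(x + 3)| + C


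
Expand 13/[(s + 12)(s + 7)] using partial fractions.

13/(s + 12)(s + 7) = P/(s + 12) + Q/(s + 7). P = 13/(-12 + 7) = -13/5, Q = 13/(-7 + 12) = 13/5
Result: (-13/5)/(s + 12) + (13/5)/(s + 7)


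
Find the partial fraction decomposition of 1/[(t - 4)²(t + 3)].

Cover-up at t=-3: R = 1/(-3 - 4)² = 1/49. Cover-up at t=4: Q = 1/(4 + 3) = 1/7. Comparing t² coeff: P = -R = -1/49
Result: (-1/49)/(t - 4) + (1/7)/(t - 4)² + (1/49)/(t + 3)


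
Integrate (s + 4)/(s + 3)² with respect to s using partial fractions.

Decompose: A = 1, B = 1·(-3) + 4 = 1, so (s + 4)/(s + 3)² = 1/(s + 3) + 1/(s + 3)². Integrate: ∫ A/(s + 3) ds = ln|(s + 3)|; ∫ B/(s + 3)² ds = -1/(s + 3). Sum: ln|(s + 3)| - 1/(s + 3) + C


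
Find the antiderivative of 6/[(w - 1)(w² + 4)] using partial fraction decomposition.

Cover-up at w=1: A = 6/(1²+4) = 6/5. Coeff matching: B = -6/5, C = -6/5. Decomposition: (6/5)/(w - 1) - ((6/5)w + 6/5)/(w² + 4). Integrate: linear → ln, quadratic → (1/2)ln + arctan: (6/5) ln|(w - 1)| - (3/5) ln(w² + 4) - (3/5) arctan(w/2) + C


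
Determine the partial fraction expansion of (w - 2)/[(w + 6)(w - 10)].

At w=-6: P = (1·(-6) - 2)/(-6 - 10) = 1/2. At w=10: Q = (1·10 - 2)/(10 + 6) = 1/2
Result: (1/2)/(w + 6) + (1/2)/(w - 10)


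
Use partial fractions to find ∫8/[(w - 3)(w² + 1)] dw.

Cover-up at w=3: A = 8/(3²+1) = 4/5. Coeff matching: B = -4/5, C = -12/5. Decomposition: (4/5)/(w - 3) - ((4/5)w + 12/5)/(w² + 1). Integrate: linear → ln, quadratic → (1/2)ln + arctan: (4/5) ln|(w - 3)| - (2/5) ln(w² + 1) - (12/5) arctan(w) + C


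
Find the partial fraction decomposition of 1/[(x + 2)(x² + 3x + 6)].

Cover-up at x = -2: A = 1/((-2)² + 3·(-2) + 6) = 1/4. Then B = -A = -1/4, C = -A·(3 - 2) = -1/4
Result: (1/4)/(x + 2) - ((1/4)x + 1/4)/(x² + 3x + 6)


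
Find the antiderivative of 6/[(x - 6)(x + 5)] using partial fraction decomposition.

Decompose: 6/[(x - 6)(x + 5)] = (6/11)/(x - 6) - (6/11)/(x + 5). Integrate each term: (6/11) ln|(x - 6)| - (6/11) ln|(x + 5)| + C


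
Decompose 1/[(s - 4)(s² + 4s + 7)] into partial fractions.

Cover-up at s = 4: α = 1/(4² + 4·4 + 7) = 1/39. Then β = -α = -1/39, γ = -α·(4 + 4) = -8/39
Result: (1/39)/(s - 4) - ((1/39)s + 8/39)/(s² + 4s + 7)


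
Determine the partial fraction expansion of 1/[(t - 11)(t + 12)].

1/(t - 11)(t + 12) = A/(t - 11) + B/(t + 12). A = 1/(11 + 12) = 1/23, B = 1/(-12 - 11) = -1/23
Result: (1/23)/(t - 11) - (1/23)/(t + 12)


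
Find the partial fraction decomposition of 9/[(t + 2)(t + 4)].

9/(t + 2)(t + 4) = A/(t + 2) + B/(t + 4). A = 9/(-2 + 4) = 9/2, B = 9/(-4 + 2) = -9/2
Result: (9/2)/(t + 2) - (9/2)/(t + 4)


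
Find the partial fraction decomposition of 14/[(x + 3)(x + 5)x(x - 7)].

Using Heaviside cover-up: (7/30)/(x + 3) - (7/60)/(x + 5) - (2/15)/x + (1/60)/(x - 7)


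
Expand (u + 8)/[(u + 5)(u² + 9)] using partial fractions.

At u=-5: A = (1·(-5) + 8)/((-5)² + 9) = 3/34. B = -A = -3/34, C = 1 - (-5)·A = 49/34
Result: (3/34)/(u + 5) - ((3/34)u - 49/34)/(u² + 9)


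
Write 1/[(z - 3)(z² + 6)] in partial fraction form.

Cover-up at z = 3: P = 1/(3² + 6) = 1/15. Then Q = -P = -1/15, R = -P·(0 + 3) = -1/5
Result: (1/15)/(z - 3) - ((1/15)z + 1/5)/(z² + 6)


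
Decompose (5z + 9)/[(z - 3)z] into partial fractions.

At z=3: A = (5·3 + 9)/(3 - 0) = 8. At z=0: B = (5·0 + 9)/(0 - 3) = -3
Result: 8/(z - 3) - 3/z


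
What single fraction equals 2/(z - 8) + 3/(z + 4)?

Common denominator (z - 8)(z + 4). Numerator: 2(z + 4) + 3(z - 8) = (2z + 8) + (3z - 24) = 5z - 16
Result: (5z - 16)/[(z - 8)(z + 4)]


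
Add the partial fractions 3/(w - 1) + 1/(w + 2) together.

Common denominator (w - 1)(w + 2). Numerator: 3(w + 2) + 1(w - 1) = (3w + 6) + (w - 1) = 4w + 5
Result: (4w + 5)/[(w - 1)(w + 2)]


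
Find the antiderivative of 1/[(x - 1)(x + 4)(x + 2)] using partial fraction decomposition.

Cover-up: A = 1/15, B = 1/10, C = -1/6. Decomposition: (1/15)/(x - 1) + (1/10)/(x + 4) - (1/6)/(x + 2). Integrate each term: (1/15) ln|(x - 1)| + (1/10) ln|(x + 4)| - (1/6) ln|(x + 2)| + C


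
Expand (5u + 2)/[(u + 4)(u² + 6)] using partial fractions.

At u=-4: A = (5·(-4) + 2)/((-4)² + 6) = -9/11. B = -A = 9/11, C = 5 - (-4)·A = 19/11
Result: (-9/11)/(u + 4) + ((9/11)u + 19/11)/(u² + 6)


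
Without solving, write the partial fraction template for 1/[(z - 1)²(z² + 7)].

Repeated linear + quadratic: A/(z - 1) + B/(z - 1)² + (Cz + D)/(z² + 7)


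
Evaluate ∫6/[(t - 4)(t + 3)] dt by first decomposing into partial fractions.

Decompose: 6/[(t - 4)(t + 3)] = (6/7)/(t - 4) - (6/7)/(t + 3). Integrate each term: (6/7) ln|(t - 4)| - (6/7) ln|(t + 3)| + C


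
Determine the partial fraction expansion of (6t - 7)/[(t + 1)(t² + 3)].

At t=-1: α = (6·(-1) - 7)/((-1)² + 3) = -13/4. β = -α = 13/4, γ = 6 - (-1)·α = 11/4
Result: (-13/4)/(t + 1) + ((13/4)t + 11/4)/(t² + 3)


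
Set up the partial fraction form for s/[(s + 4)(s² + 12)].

Linear + irreducible quadratic: P/(s + 4) + (Qs + R)/(s² + 12)


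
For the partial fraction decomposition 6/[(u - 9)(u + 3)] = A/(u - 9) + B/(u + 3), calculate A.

Cover-up at u = 9: A = 6/(9 + 3) = 6/12 = 1/2


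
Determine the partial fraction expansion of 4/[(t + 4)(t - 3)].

4/(t + 4)(t - 3) = α/(t + 4) + β/(t - 3). α = 4/(-4 - 3) = -4/7, β = 4/(3 + 4) = 4/7
Result: (-4/7)/(t + 4) + (4/7)/(t - 3)


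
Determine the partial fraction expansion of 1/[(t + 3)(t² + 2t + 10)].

Cover-up at t = -3: α = 1/((-3)² + 2·(-3) + 10) = 1/13. Then β = -α = -1/13, γ = -α·(2 - 3) = 1/13
Result: (1/13)/(t + 3) - ((1/13)t - 1/13)/(t² + 2t + 10)


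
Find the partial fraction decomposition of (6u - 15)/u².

(6u - 15) = Pu + Q. At u = 0: Q = 6·0 - 15 = -15. Coeff of u: P = 6
Result: 6/u - 15/u²


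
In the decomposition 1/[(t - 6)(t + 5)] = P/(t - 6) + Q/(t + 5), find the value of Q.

Cover-up at t = -5: Q = 1/(-5 - 6) = -1/11


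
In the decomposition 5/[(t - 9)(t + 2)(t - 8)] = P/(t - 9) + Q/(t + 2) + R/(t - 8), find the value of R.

Cover-up at t = 8: R = 5/[(8 - 9)(8 + 2)] = 5/[(-1)(10)] = -5/10 = -1/2


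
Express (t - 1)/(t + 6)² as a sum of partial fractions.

(t - 1) = α(t + 6) + β. At t = -6: β = 1·(-6) - 1 = -7. Coeff of t: α = 1
Result: 1/(t + 6) - 7/(t + 6)²


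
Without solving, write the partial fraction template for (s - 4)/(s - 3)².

Repeated linear factor: P/(s - 3) + Q/(s - 3)²


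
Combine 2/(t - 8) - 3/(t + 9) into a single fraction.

Common denominator (t - 8)(t + 9). Numerator: 2(t + 9) - 3(t - 8) = (2t + 18) - (3t - 24) = -t + 42
Result: (-t + 42)/[(t - 8)(t + 9)]


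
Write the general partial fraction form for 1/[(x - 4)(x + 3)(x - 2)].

Three distinct linear factors: A/(x - 4) + B/(x + 3) + C/(x - 2)


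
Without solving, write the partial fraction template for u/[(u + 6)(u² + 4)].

Linear + irreducible quadratic: A/(u + 6) + (Bu + C)/(u² + 4)


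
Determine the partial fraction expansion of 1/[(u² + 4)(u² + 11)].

Coefficient matching gives α = γ = 0, β = 1/(11-4) = 1/7, δ = -β = -1/7
Result: (1/7)/(u² + 4) - (1/7)/(u² + 11)


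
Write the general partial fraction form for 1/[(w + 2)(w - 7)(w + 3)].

Three distinct linear factors: A/(w + 2) + B/(w - 7) + C/(w + 3)


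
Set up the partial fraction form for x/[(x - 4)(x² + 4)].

Linear + irreducible quadratic: P/(x - 4) + (Qx + R)/(x² + 4)
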